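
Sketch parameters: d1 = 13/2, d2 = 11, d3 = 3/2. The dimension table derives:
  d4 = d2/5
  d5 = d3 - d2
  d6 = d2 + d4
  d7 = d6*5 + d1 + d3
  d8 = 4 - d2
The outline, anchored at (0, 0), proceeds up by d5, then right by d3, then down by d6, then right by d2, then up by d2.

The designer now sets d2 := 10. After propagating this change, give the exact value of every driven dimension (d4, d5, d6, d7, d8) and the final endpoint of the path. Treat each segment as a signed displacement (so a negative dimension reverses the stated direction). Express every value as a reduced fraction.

d4 = 2
d5 = -17/2
d6 = 12
d7 = 68
d8 = -6
endpoint = (23/2, -21/2)

Apply edit: d2 := 10
  d4 = d2/5 = 2
  d5 = d3 - d2 = -17/2
  d6 = d2 + d4 = 12
  d7 = d6*5 + d1 + d3 = 68
  d8 = 4 - d2 = -6
Walk from origin (0, 0):
  seg 1: up by d5 = -17/2 → (0, -17/2)
  seg 2: right by d3 = 3/2 → (3/2, -17/2)
  seg 3: down by d6 = 12 → (3/2, -41/2)
  seg 4: right by d2 = 10 → (23/2, -41/2)
  seg 5: up by d2 = 10 → (23/2, -21/2)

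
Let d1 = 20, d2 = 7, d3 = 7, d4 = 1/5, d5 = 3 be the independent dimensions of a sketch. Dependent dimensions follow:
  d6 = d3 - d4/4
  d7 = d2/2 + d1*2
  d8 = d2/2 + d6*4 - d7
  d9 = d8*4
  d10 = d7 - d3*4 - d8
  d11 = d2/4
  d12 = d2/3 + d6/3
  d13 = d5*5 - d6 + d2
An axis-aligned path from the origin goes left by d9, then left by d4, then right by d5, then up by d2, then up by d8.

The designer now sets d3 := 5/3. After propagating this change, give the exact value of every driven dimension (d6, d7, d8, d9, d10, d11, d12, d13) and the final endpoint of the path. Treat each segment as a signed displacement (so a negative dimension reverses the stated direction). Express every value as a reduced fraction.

Apply edit: d3 := 5/3
  d6 = d3 - d4/4 = 97/60
  d7 = d2/2 + d1*2 = 87/2
  d8 = d2/2 + d6*4 - d7 = -503/15
  d9 = d8*4 = -2012/15
  d10 = d7 - d3*4 - d8 = 2111/30
  d11 = d2/4 = 7/4
  d12 = d2/3 + d6/3 = 517/180
  d13 = d5*5 - d6 + d2 = 1223/60
Walk from origin (0, 0):
  seg 1: left by d9 = -2012/15 → (2012/15, 0)
  seg 2: left by d4 = 1/5 → (2009/15, 0)
  seg 3: right by d5 = 3 → (2054/15, 0)
  seg 4: up by d2 = 7 → (2054/15, 7)
  seg 5: up by d8 = -503/15 → (2054/15, -398/15)

d6 = 97/60
d7 = 87/2
d8 = -503/15
d9 = -2012/15
d10 = 2111/30
d11 = 7/4
d12 = 517/180
d13 = 1223/60
endpoint = (2054/15, -398/15)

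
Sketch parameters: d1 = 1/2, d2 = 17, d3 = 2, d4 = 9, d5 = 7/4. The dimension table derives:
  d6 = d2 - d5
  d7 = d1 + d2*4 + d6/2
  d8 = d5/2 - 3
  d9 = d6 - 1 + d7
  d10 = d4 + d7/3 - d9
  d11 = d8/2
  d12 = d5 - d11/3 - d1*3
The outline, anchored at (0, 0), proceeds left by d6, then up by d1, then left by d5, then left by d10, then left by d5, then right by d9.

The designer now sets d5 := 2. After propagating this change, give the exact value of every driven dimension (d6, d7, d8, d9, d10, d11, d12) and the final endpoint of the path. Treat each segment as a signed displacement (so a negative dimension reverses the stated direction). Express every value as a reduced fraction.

Apply edit: d5 := 2
  d6 = d2 - d5 = 15
  d7 = d1 + d2*4 + d6/2 = 76
  d8 = d5/2 - 3 = -2
  d9 = d6 - 1 + d7 = 90
  d10 = d4 + d7/3 - d9 = -167/3
  d11 = d8/2 = -1
  d12 = d5 - d11/3 - d1*3 = 5/6
Walk from origin (0, 0):
  seg 1: left by d6 = 15 → (-15, 0)
  seg 2: up by d1 = 1/2 → (-15, 1/2)
  seg 3: left by d5 = 2 → (-17, 1/2)
  seg 4: left by d10 = -167/3 → (116/3, 1/2)
  seg 5: left by d5 = 2 → (110/3, 1/2)
  seg 6: right by d9 = 90 → (380/3, 1/2)

d6 = 15
d7 = 76
d8 = -2
d9 = 90
d10 = -167/3
d11 = -1
d12 = 5/6
endpoint = (380/3, 1/2)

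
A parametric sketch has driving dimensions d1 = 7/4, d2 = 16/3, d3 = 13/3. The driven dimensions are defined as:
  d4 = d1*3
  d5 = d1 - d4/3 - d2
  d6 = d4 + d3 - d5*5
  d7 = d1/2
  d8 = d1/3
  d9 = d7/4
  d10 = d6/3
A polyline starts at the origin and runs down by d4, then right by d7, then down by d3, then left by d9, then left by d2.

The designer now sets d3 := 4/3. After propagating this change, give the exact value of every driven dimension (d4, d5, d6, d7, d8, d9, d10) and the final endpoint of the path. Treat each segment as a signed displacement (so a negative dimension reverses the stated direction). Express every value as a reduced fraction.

d4 = 21/4
d5 = -16/3
d6 = 133/4
d7 = 7/8
d8 = 7/12
d9 = 7/32
d10 = 133/12
endpoint = (-449/96, -79/12)

Apply edit: d3 := 4/3
  d4 = d1*3 = 21/4
  d5 = d1 - d4/3 - d2 = -16/3
  d6 = d4 + d3 - d5*5 = 133/4
  d7 = d1/2 = 7/8
  d8 = d1/3 = 7/12
  d9 = d7/4 = 7/32
  d10 = d6/3 = 133/12
Walk from origin (0, 0):
  seg 1: down by d4 = 21/4 → (0, -21/4)
  seg 2: right by d7 = 7/8 → (7/8, -21/4)
  seg 3: down by d3 = 4/3 → (7/8, -79/12)
  seg 4: left by d9 = 7/32 → (21/32, -79/12)
  seg 5: left by d2 = 16/3 → (-449/96, -79/12)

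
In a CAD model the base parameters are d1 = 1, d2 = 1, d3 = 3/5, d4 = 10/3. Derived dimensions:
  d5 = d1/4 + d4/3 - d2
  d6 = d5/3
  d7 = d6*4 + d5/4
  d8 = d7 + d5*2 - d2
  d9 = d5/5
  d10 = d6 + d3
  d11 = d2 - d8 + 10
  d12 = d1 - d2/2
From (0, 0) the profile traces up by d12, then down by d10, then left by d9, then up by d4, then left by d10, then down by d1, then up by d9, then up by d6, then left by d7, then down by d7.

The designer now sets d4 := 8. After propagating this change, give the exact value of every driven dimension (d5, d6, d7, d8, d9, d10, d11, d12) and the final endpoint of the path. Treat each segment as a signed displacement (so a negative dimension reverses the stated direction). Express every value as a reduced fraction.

d5 = 23/12
d6 = 23/36
d7 = 437/144
d8 = 845/144
d9 = 23/60
d10 = 223/180
d11 = 739/144
d12 = 1/2
endpoint = (-3353/720, 3059/720)

Apply edit: d4 := 8
  d5 = d1/4 + d4/3 - d2 = 23/12
  d6 = d5/3 = 23/36
  d7 = d6*4 + d5/4 = 437/144
  d8 = d7 + d5*2 - d2 = 845/144
  d9 = d5/5 = 23/60
  d10 = d6 + d3 = 223/180
  d11 = d2 - d8 + 10 = 739/144
  d12 = d1 - d2/2 = 1/2
Walk from origin (0, 0):
  seg 1: up by d12 = 1/2 → (0, 1/2)
  seg 2: down by d10 = 223/180 → (0, -133/180)
  seg 3: left by d9 = 23/60 → (-23/60, -133/180)
  seg 4: up by d4 = 8 → (-23/60, 1307/180)
  seg 5: left by d10 = 223/180 → (-73/45, 1307/180)
  seg 6: down by d1 = 1 → (-73/45, 1127/180)
  seg 7: up by d9 = 23/60 → (-73/45, 299/45)
  seg 8: up by d6 = 23/36 → (-73/45, 437/60)
  seg 9: left by d7 = 437/144 → (-3353/720, 437/60)
  seg 10: down by d7 = 437/144 → (-3353/720, 3059/720)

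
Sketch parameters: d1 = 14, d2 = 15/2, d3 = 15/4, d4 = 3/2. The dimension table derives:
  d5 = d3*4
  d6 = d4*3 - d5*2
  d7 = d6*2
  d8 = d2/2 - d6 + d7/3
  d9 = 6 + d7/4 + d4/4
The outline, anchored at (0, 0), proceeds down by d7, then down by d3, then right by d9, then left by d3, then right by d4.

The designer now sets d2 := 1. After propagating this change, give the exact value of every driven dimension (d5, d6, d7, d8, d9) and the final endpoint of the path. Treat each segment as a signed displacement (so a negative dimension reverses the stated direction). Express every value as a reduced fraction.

d5 = 15
d6 = -51/2
d7 = -51
d8 = 9
d9 = -51/8
endpoint = (-69/8, 189/4)

Apply edit: d2 := 1
  d5 = d3*4 = 15
  d6 = d4*3 - d5*2 = -51/2
  d7 = d6*2 = -51
  d8 = d2/2 - d6 + d7/3 = 9
  d9 = 6 + d7/4 + d4/4 = -51/8
Walk from origin (0, 0):
  seg 1: down by d7 = -51 → (0, 51)
  seg 2: down by d3 = 15/4 → (0, 189/4)
  seg 3: right by d9 = -51/8 → (-51/8, 189/4)
  seg 4: left by d3 = 15/4 → (-81/8, 189/4)
  seg 5: right by d4 = 3/2 → (-69/8, 189/4)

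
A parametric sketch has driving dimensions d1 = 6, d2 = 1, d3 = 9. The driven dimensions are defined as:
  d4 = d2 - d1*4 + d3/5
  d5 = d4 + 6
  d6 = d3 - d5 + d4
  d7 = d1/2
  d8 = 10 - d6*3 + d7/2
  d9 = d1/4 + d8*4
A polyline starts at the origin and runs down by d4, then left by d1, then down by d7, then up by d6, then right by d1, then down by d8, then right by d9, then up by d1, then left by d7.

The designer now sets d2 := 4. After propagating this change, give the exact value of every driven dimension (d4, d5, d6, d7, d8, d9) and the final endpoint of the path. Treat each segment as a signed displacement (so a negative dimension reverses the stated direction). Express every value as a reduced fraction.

Apply edit: d2 := 4
  d4 = d2 - d1*4 + d3/5 = -91/5
  d5 = d4 + 6 = -61/5
  d6 = d3 - d5 + d4 = 3
  d7 = d1/2 = 3
  d8 = 10 - d6*3 + d7/2 = 5/2
  d9 = d1/4 + d8*4 = 23/2
Walk from origin (0, 0):
  seg 1: down by d4 = -91/5 → (0, 91/5)
  seg 2: left by d1 = 6 → (-6, 91/5)
  seg 3: down by d7 = 3 → (-6, 76/5)
  seg 4: up by d6 = 3 → (-6, 91/5)
  seg 5: right by d1 = 6 → (0, 91/5)
  seg 6: down by d8 = 5/2 → (0, 157/10)
  seg 7: right by d9 = 23/2 → (23/2, 157/10)
  seg 8: up by d1 = 6 → (23/2, 217/10)
  seg 9: left by d7 = 3 → (17/2, 217/10)

d4 = -91/5
d5 = -61/5
d6 = 3
d7 = 3
d8 = 5/2
d9 = 23/2
endpoint = (17/2, 217/10)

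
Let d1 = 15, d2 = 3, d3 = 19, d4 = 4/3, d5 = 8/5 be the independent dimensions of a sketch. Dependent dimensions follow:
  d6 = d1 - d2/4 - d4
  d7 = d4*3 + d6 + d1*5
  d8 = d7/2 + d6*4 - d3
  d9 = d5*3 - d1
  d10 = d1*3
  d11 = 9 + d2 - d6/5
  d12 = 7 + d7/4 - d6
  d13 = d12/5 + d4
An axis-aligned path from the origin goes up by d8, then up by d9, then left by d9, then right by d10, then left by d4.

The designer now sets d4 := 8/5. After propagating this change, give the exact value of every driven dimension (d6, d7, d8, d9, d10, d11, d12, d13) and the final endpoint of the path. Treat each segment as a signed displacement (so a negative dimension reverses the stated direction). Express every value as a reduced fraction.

d6 = 253/20
d7 = 1849/20
d8 = 3113/40
d9 = -51/5
d10 = 45
d11 = 947/100
d12 = 1397/80
d13 = 2037/400
endpoint = (268/5, 541/8)

Apply edit: d4 := 8/5
  d6 = d1 - d2/4 - d4 = 253/20
  d7 = d4*3 + d6 + d1*5 = 1849/20
  d8 = d7/2 + d6*4 - d3 = 3113/40
  d9 = d5*3 - d1 = -51/5
  d10 = d1*3 = 45
  d11 = 9 + d2 - d6/5 = 947/100
  d12 = 7 + d7/4 - d6 = 1397/80
  d13 = d12/5 + d4 = 2037/400
Walk from origin (0, 0):
  seg 1: up by d8 = 3113/40 → (0, 3113/40)
  seg 2: up by d9 = -51/5 → (0, 541/8)
  seg 3: left by d9 = -51/5 → (51/5, 541/8)
  seg 4: right by d10 = 45 → (276/5, 541/8)
  seg 5: left by d4 = 8/5 → (268/5, 541/8)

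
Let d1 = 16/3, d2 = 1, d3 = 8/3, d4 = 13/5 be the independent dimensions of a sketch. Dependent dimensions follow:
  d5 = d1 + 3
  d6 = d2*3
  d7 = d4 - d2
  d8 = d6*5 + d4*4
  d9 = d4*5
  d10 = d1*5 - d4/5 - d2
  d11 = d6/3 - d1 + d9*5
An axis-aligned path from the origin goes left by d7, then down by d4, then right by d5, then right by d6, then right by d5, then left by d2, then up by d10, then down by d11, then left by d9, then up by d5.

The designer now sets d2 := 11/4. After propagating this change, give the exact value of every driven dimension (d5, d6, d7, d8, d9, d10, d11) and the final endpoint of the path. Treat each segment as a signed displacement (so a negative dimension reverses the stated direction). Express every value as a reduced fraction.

Apply edit: d2 := 11/4
  d5 = d1 + 3 = 25/3
  d6 = d2*3 = 33/4
  d7 = d4 - d2 = -3/20
  d8 = d6*5 + d4*4 = 1033/20
  d9 = d4*5 = 13
  d10 = d1*5 - d4/5 - d2 = 7019/300
  d11 = d6/3 - d1 + d9*5 = 749/12
Walk from origin (0, 0):
  seg 1: left by d7 = -3/20 → (3/20, 0)
  seg 2: down by d4 = 13/5 → (3/20, -13/5)
  seg 3: right by d5 = 25/3 → (509/60, -13/5)
  seg 4: right by d6 = 33/4 → (251/15, -13/5)
  seg 5: right by d5 = 25/3 → (376/15, -13/5)
  seg 6: left by d2 = 11/4 → (1339/60, -13/5)
  seg 7: up by d10 = 7019/300 → (1339/60, 6239/300)
  seg 8: down by d11 = 749/12 → (1339/60, -2081/50)
  seg 9: left by d9 = 13 → (559/60, -2081/50)
  seg 10: up by d5 = 25/3 → (559/60, -4993/150)

d5 = 25/3
d6 = 33/4
d7 = -3/20
d8 = 1033/20
d9 = 13
d10 = 7019/300
d11 = 749/12
endpoint = (559/60, -4993/150)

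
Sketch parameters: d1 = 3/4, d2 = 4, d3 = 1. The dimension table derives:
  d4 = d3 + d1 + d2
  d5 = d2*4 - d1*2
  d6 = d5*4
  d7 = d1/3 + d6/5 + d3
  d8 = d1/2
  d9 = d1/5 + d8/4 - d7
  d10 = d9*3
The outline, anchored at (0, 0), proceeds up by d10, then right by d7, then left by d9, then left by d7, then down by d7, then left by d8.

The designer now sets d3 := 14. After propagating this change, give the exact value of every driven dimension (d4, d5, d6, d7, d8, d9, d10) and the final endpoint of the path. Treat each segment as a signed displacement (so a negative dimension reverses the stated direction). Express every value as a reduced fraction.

Apply edit: d3 := 14
  d4 = d3 + d1 + d2 = 75/4
  d5 = d2*4 - d1*2 = 29/2
  d6 = d5*4 = 58
  d7 = d1/3 + d6/5 + d3 = 517/20
  d8 = d1/2 = 3/8
  d9 = d1/5 + d8/4 - d7 = -4097/160
  d10 = d9*3 = -12291/160
Walk from origin (0, 0):
  seg 1: up by d10 = -12291/160 → (0, -12291/160)
  seg 2: right by d7 = 517/20 → (517/20, -12291/160)
  seg 3: left by d9 = -4097/160 → (8233/160, -12291/160)
  seg 4: left by d7 = 517/20 → (4097/160, -12291/160)
  seg 5: down by d7 = 517/20 → (4097/160, -16427/160)
  seg 6: left by d8 = 3/8 → (4037/160, -16427/160)

d4 = 75/4
d5 = 29/2
d6 = 58
d7 = 517/20
d8 = 3/8
d9 = -4097/160
d10 = -12291/160
endpoint = (4037/160, -16427/160)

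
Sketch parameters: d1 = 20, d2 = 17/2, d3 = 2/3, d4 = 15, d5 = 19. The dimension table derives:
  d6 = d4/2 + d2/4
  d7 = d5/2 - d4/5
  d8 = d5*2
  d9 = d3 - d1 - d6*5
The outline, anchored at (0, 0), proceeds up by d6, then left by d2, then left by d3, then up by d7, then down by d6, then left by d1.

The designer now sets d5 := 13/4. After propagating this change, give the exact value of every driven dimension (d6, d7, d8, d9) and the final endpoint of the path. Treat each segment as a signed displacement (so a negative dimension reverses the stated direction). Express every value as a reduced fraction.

d6 = 77/8
d7 = -11/8
d8 = 13/2
d9 = -1619/24
endpoint = (-175/6, -11/8)

Apply edit: d5 := 13/4
  d6 = d4/2 + d2/4 = 77/8
  d7 = d5/2 - d4/5 = -11/8
  d8 = d5*2 = 13/2
  d9 = d3 - d1 - d6*5 = -1619/24
Walk from origin (0, 0):
  seg 1: up by d6 = 77/8 → (0, 77/8)
  seg 2: left by d2 = 17/2 → (-17/2, 77/8)
  seg 3: left by d3 = 2/3 → (-55/6, 77/8)
  seg 4: up by d7 = -11/8 → (-55/6, 33/4)
  seg 5: down by d6 = 77/8 → (-55/6, -11/8)
  seg 6: left by d1 = 20 → (-175/6, -11/8)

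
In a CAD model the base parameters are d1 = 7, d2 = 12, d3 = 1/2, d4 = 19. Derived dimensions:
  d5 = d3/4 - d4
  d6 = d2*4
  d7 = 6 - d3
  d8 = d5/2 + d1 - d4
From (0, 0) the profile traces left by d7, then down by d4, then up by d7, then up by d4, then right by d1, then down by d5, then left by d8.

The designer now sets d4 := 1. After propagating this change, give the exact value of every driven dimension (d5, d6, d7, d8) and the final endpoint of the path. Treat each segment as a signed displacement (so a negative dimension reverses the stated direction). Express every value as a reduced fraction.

Apply edit: d4 := 1
  d5 = d3/4 - d4 = -7/8
  d6 = d2*4 = 48
  d7 = 6 - d3 = 11/2
  d8 = d5/2 + d1 - d4 = 89/16
Walk from origin (0, 0):
  seg 1: left by d7 = 11/2 → (-11/2, 0)
  seg 2: down by d4 = 1 → (-11/2, -1)
  seg 3: up by d7 = 11/2 → (-11/2, 9/2)
  seg 4: up by d4 = 1 → (-11/2, 11/2)
  seg 5: right by d1 = 7 → (3/2, 11/2)
  seg 6: down by d5 = -7/8 → (3/2, 51/8)
  seg 7: left by d8 = 89/16 → (-65/16, 51/8)

d5 = -7/8
d6 = 48
d7 = 11/2
d8 = 89/16
endpoint = (-65/16, 51/8)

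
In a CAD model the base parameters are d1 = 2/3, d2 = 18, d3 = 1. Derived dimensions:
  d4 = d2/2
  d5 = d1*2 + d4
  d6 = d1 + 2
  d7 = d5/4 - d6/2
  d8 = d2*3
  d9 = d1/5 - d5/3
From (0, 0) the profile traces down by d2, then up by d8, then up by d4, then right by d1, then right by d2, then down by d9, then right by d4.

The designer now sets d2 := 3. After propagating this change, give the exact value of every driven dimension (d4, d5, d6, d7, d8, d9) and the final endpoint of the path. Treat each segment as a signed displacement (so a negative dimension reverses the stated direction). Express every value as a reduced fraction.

Apply edit: d2 := 3
  d4 = d2/2 = 3/2
  d5 = d1*2 + d4 = 17/6
  d6 = d1 + 2 = 8/3
  d7 = d5/4 - d6/2 = -5/8
  d8 = d2*3 = 9
  d9 = d1/5 - d5/3 = -73/90
Walk from origin (0, 0):
  seg 1: down by d2 = 3 → (0, -3)
  seg 2: up by d8 = 9 → (0, 6)
  seg 3: up by d4 = 3/2 → (0, 15/2)
  seg 4: right by d1 = 2/3 → (2/3, 15/2)
  seg 5: right by d2 = 3 → (11/3, 15/2)
  seg 6: down by d9 = -73/90 → (11/3, 374/45)
  seg 7: right by d4 = 3/2 → (31/6, 374/45)

d4 = 3/2
d5 = 17/6
d6 = 8/3
d7 = -5/8
d8 = 9
d9 = -73/90
endpoint = (31/6, 374/45)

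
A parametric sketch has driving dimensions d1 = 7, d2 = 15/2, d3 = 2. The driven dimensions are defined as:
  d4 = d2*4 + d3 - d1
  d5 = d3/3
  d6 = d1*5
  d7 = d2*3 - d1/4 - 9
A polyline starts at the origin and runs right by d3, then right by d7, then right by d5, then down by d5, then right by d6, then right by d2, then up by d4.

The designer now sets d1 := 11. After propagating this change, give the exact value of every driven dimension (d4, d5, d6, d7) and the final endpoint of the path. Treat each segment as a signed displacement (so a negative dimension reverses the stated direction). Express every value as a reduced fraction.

Apply edit: d1 := 11
  d4 = d2*4 + d3 - d1 = 21
  d5 = d3/3 = 2/3
  d6 = d1*5 = 55
  d7 = d2*3 - d1/4 - 9 = 43/4
Walk from origin (0, 0):
  seg 1: right by d3 = 2 → (2, 0)
  seg 2: right by d7 = 43/4 → (51/4, 0)
  seg 3: right by d5 = 2/3 → (161/12, 0)
  seg 4: down by d5 = 2/3 → (161/12, -2/3)
  seg 5: right by d6 = 55 → (821/12, -2/3)
  seg 6: right by d2 = 15/2 → (911/12, -2/3)
  seg 7: up by d4 = 21 → (911/12, 61/3)

d4 = 21
d5 = 2/3
d6 = 55
d7 = 43/4
endpoint = (911/12, 61/3)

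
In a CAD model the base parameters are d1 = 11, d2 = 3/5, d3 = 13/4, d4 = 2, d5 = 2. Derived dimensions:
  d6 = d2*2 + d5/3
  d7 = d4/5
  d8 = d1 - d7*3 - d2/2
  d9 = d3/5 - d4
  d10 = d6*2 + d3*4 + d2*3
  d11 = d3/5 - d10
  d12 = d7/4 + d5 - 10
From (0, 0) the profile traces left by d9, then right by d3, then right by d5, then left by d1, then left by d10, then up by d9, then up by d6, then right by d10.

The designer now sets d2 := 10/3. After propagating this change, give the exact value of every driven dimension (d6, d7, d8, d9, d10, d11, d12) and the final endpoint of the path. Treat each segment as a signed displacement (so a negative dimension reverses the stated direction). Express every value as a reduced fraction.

Apply edit: d2 := 10/3
  d6 = d2*2 + d5/3 = 22/3
  d7 = d4/5 = 2/5
  d8 = d1 - d7*3 - d2/2 = 122/15
  d9 = d3/5 - d4 = -27/20
  d10 = d6*2 + d3*4 + d2*3 = 113/3
  d11 = d3/5 - d10 = -2221/60
  d12 = d7/4 + d5 - 10 = -79/10
Walk from origin (0, 0):
  seg 1: left by d9 = -27/20 → (27/20, 0)
  seg 2: right by d3 = 13/4 → (23/5, 0)
  seg 3: right by d5 = 2 → (33/5, 0)
  seg 4: left by d1 = 11 → (-22/5, 0)
  seg 5: left by d10 = 113/3 → (-631/15, 0)
  seg 6: up by d9 = -27/20 → (-631/15, -27/20)
  seg 7: up by d6 = 22/3 → (-631/15, 359/60)
  seg 8: right by d10 = 113/3 → (-22/5, 359/60)

d6 = 22/3
d7 = 2/5
d8 = 122/15
d9 = -27/20
d10 = 113/3
d11 = -2221/60
d12 = -79/10
endpoint = (-22/5, 359/60)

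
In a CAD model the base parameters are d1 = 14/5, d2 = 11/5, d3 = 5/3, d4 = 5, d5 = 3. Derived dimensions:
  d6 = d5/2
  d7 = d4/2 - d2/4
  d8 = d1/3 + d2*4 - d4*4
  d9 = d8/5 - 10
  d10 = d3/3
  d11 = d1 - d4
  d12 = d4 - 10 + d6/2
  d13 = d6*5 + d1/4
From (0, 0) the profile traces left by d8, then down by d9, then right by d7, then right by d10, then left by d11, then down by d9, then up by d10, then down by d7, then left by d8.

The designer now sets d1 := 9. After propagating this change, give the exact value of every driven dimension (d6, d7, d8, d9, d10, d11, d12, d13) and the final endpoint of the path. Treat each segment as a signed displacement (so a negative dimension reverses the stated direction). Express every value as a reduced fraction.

Apply edit: d1 := 9
  d6 = d5/2 = 3/2
  d7 = d4/2 - d2/4 = 39/20
  d8 = d1/3 + d2*4 - d4*4 = -41/5
  d9 = d8/5 - 10 = -291/25
  d10 = d3/3 = 5/9
  d11 = d1 - d4 = 4
  d12 = d4 - 10 + d6/2 = -17/4
  d13 = d6*5 + d1/4 = 39/4
Walk from origin (0, 0):
  seg 1: left by d8 = -41/5 → (41/5, 0)
  seg 2: down by d9 = -291/25 → (41/5, 291/25)
  seg 3: right by d7 = 39/20 → (203/20, 291/25)
  seg 4: right by d10 = 5/9 → (1927/180, 291/25)
  seg 5: left by d11 = 4 → (1207/180, 291/25)
  seg 6: down by d9 = -291/25 → (1207/180, 582/25)
  seg 7: up by d10 = 5/9 → (1207/180, 5363/225)
  seg 8: down by d7 = 39/20 → (1207/180, 19697/900)
  seg 9: left by d8 = -41/5 → (2683/180, 19697/900)

d6 = 3/2
d7 = 39/20
d8 = -41/5
d9 = -291/25
d10 = 5/9
d11 = 4
d12 = -17/4
d13 = 39/4
endpoint = (2683/180, 19697/900)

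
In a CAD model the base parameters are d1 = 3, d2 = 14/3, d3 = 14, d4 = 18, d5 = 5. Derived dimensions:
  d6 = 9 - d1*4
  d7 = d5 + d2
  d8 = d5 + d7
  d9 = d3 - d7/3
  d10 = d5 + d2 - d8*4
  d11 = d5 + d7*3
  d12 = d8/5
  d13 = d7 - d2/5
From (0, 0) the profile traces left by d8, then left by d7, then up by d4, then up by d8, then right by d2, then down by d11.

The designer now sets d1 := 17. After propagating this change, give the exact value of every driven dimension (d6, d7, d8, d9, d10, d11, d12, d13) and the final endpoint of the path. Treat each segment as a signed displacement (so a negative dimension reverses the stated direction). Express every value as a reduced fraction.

Apply edit: d1 := 17
  d6 = 9 - d1*4 = -59
  d7 = d5 + d2 = 29/3
  d8 = d5 + d7 = 44/3
  d9 = d3 - d7/3 = 97/9
  d10 = d5 + d2 - d8*4 = -49
  d11 = d5 + d7*3 = 34
  d12 = d8/5 = 44/15
  d13 = d7 - d2/5 = 131/15
Walk from origin (0, 0):
  seg 1: left by d8 = 44/3 → (-44/3, 0)
  seg 2: left by d7 = 29/3 → (-73/3, 0)
  seg 3: up by d4 = 18 → (-73/3, 18)
  seg 4: up by d8 = 44/3 → (-73/3, 98/3)
  seg 5: right by d2 = 14/3 → (-59/3, 98/3)
  seg 6: down by d11 = 34 → (-59/3, -4/3)

d6 = -59
d7 = 29/3
d8 = 44/3
d9 = 97/9
d10 = -49
d11 = 34
d12 = 44/15
d13 = 131/15
endpoint = (-59/3, -4/3)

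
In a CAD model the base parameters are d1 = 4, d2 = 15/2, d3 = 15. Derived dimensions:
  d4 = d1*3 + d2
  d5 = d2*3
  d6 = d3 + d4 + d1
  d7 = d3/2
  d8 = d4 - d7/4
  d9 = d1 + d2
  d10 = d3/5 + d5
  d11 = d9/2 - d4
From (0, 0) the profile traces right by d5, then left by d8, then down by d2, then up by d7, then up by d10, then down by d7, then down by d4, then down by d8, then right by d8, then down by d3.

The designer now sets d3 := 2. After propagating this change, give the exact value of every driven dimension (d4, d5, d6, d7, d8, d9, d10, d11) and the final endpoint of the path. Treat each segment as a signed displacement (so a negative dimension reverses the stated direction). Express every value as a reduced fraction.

Apply edit: d3 := 2
  d4 = d1*3 + d2 = 39/2
  d5 = d2*3 = 45/2
  d6 = d3 + d4 + d1 = 51/2
  d7 = d3/2 = 1
  d8 = d4 - d7/4 = 77/4
  d9 = d1 + d2 = 23/2
  d10 = d3/5 + d5 = 229/10
  d11 = d9/2 - d4 = -55/4
Walk from origin (0, 0):
  seg 1: right by d5 = 45/2 → (45/2, 0)
  seg 2: left by d8 = 77/4 → (13/4, 0)
  seg 3: down by d2 = 15/2 → (13/4, -15/2)
  seg 4: up by d7 = 1 → (13/4, -13/2)
  seg 5: up by d10 = 229/10 → (13/4, 82/5)
  seg 6: down by d7 = 1 → (13/4, 77/5)
  seg 7: down by d4 = 39/2 → (13/4, -41/10)
  seg 8: down by d8 = 77/4 → (13/4, -467/20)
  seg 9: right by d8 = 77/4 → (45/2, -467/20)
  seg 10: down by d3 = 2 → (45/2, -507/20)

d4 = 39/2
d5 = 45/2
d6 = 51/2
d7 = 1
d8 = 77/4
d9 = 23/2
d10 = 229/10
d11 = -55/4
endpoint = (45/2, -507/20)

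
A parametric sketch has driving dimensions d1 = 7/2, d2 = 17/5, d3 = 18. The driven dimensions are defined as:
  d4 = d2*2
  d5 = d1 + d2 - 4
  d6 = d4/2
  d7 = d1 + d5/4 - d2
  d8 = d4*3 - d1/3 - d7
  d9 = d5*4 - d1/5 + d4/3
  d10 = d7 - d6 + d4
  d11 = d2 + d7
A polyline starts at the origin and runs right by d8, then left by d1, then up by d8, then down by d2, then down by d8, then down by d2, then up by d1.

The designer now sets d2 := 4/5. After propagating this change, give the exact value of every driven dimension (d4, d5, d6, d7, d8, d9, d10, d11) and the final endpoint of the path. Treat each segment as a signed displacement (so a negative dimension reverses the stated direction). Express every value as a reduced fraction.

d4 = 8/5
d5 = 3/10
d6 = 4/5
d7 = 111/40
d8 = 103/120
d9 = 31/30
d10 = 143/40
d11 = 143/40
endpoint = (-317/120, 19/10)

Apply edit: d2 := 4/5
  d4 = d2*2 = 8/5
  d5 = d1 + d2 - 4 = 3/10
  d6 = d4/2 = 4/5
  d7 = d1 + d5/4 - d2 = 111/40
  d8 = d4*3 - d1/3 - d7 = 103/120
  d9 = d5*4 - d1/5 + d4/3 = 31/30
  d10 = d7 - d6 + d4 = 143/40
  d11 = d2 + d7 = 143/40
Walk from origin (0, 0):
  seg 1: right by d8 = 103/120 → (103/120, 0)
  seg 2: left by d1 = 7/2 → (-317/120, 0)
  seg 3: up by d8 = 103/120 → (-317/120, 103/120)
  seg 4: down by d2 = 4/5 → (-317/120, 7/120)
  seg 5: down by d8 = 103/120 → (-317/120, -4/5)
  seg 6: down by d2 = 4/5 → (-317/120, -8/5)
  seg 7: up by d1 = 7/2 → (-317/120, 19/10)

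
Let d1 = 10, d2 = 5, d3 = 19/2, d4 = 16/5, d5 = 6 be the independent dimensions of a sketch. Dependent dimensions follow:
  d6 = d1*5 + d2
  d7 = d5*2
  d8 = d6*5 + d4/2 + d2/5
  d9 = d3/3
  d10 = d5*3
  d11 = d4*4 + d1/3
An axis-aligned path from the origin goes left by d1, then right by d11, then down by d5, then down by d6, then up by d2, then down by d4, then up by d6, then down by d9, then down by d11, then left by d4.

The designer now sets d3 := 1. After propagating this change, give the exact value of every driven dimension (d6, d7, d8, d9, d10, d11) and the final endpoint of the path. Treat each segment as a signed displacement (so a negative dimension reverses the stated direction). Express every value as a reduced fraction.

Apply edit: d3 := 1
  d6 = d1*5 + d2 = 55
  d7 = d5*2 = 12
  d8 = d6*5 + d4/2 + d2/5 = 1388/5
  d9 = d3/3 = 1/3
  d10 = d5*3 = 18
  d11 = d4*4 + d1/3 = 242/15
Walk from origin (0, 0):
  seg 1: left by d1 = 10 → (-10, 0)
  seg 2: right by d11 = 242/15 → (92/15, 0)
  seg 3: down by d5 = 6 → (92/15, -6)
  seg 4: down by d6 = 55 → (92/15, -61)
  seg 5: up by d2 = 5 → (92/15, -56)
  seg 6: down by d4 = 16/5 → (92/15, -296/5)
  seg 7: up by d6 = 55 → (92/15, -21/5)
  seg 8: down by d9 = 1/3 → (92/15, -68/15)
  seg 9: down by d11 = 242/15 → (92/15, -62/3)
  seg 10: left by d4 = 16/5 → (44/15, -62/3)

d6 = 55
d7 = 12
d8 = 1388/5
d9 = 1/3
d10 = 18
d11 = 242/15
endpoint = (44/15, -62/3)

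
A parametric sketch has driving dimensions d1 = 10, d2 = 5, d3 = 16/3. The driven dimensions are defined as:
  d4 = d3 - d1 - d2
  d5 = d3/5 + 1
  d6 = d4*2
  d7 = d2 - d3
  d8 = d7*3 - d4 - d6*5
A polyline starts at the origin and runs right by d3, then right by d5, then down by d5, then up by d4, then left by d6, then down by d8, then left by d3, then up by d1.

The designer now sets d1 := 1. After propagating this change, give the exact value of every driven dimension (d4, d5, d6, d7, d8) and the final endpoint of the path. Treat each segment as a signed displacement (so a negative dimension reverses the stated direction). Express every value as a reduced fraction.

Apply edit: d1 := 1
  d4 = d3 - d1 - d2 = -2/3
  d5 = d3/5 + 1 = 31/15
  d6 = d4*2 = -4/3
  d7 = d2 - d3 = -1/3
  d8 = d7*3 - d4 - d6*5 = 19/3
Walk from origin (0, 0):
  seg 1: right by d3 = 16/3 → (16/3, 0)
  seg 2: right by d5 = 31/15 → (37/5, 0)
  seg 3: down by d5 = 31/15 → (37/5, -31/15)
  seg 4: up by d4 = -2/3 → (37/5, -41/15)
  seg 5: left by d6 = -4/3 → (131/15, -41/15)
  seg 6: down by d8 = 19/3 → (131/15, -136/15)
  seg 7: left by d3 = 16/3 → (17/5, -136/15)
  seg 8: up by d1 = 1 → (17/5, -121/15)

d4 = -2/3
d5 = 31/15
d6 = -4/3
d7 = -1/3
d8 = 19/3
endpoint = (17/5, -121/15)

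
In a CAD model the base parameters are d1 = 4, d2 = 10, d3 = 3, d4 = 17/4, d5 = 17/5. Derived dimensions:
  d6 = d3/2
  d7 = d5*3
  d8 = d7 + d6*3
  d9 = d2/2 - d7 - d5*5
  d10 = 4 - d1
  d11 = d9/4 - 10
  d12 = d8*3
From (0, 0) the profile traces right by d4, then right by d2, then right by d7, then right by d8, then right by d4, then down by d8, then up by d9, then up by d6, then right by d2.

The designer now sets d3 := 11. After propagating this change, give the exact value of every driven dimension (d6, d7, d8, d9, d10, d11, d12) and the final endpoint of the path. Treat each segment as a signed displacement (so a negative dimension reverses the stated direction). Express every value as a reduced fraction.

Apply edit: d3 := 11
  d6 = d3/2 = 11/2
  d7 = d5*3 = 51/5
  d8 = d7 + d6*3 = 267/10
  d9 = d2/2 - d7 - d5*5 = -111/5
  d10 = 4 - d1 = 0
  d11 = d9/4 - 10 = -311/20
  d12 = d8*3 = 801/10
Walk from origin (0, 0):
  seg 1: right by d4 = 17/4 → (17/4, 0)
  seg 2: right by d2 = 10 → (57/4, 0)
  seg 3: right by d7 = 51/5 → (489/20, 0)
  seg 4: right by d8 = 267/10 → (1023/20, 0)
  seg 5: right by d4 = 17/4 → (277/5, 0)
  seg 6: down by d8 = 267/10 → (277/5, -267/10)
  seg 7: up by d9 = -111/5 → (277/5, -489/10)
  seg 8: up by d6 = 11/2 → (277/5, -217/5)
  seg 9: right by d2 = 10 → (327/5, -217/5)

d6 = 11/2
d7 = 51/5
d8 = 267/10
d9 = -111/5
d10 = 0
d11 = -311/20
d12 = 801/10
endpoint = (327/5, -217/5)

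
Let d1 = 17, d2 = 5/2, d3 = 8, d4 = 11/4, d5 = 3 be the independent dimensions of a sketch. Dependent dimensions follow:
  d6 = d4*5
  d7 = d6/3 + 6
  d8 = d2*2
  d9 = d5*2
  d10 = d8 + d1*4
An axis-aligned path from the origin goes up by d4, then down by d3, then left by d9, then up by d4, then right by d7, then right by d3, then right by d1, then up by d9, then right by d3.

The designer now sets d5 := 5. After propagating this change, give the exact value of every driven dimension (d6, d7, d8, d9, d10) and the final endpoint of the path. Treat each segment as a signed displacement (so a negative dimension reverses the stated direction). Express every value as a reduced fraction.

Apply edit: d5 := 5
  d6 = d4*5 = 55/4
  d7 = d6/3 + 6 = 127/12
  d8 = d2*2 = 5
  d9 = d5*2 = 10
  d10 = d8 + d1*4 = 73
Walk from origin (0, 0):
  seg 1: up by d4 = 11/4 → (0, 11/4)
  seg 2: down by d3 = 8 → (0, -21/4)
  seg 3: left by d9 = 10 → (-10, -21/4)
  seg 4: up by d4 = 11/4 → (-10, -5/2)
  seg 5: right by d7 = 127/12 → (7/12, -5/2)
  seg 6: right by d3 = 8 → (103/12, -5/2)
  seg 7: right by d1 = 17 → (307/12, -5/2)
  seg 8: up by d9 = 10 → (307/12, 15/2)
  seg 9: right by d3 = 8 → (403/12, 15/2)

d6 = 55/4
d7 = 127/12
d8 = 5
d9 = 10
d10 = 73
endpoint = (403/12, 15/2)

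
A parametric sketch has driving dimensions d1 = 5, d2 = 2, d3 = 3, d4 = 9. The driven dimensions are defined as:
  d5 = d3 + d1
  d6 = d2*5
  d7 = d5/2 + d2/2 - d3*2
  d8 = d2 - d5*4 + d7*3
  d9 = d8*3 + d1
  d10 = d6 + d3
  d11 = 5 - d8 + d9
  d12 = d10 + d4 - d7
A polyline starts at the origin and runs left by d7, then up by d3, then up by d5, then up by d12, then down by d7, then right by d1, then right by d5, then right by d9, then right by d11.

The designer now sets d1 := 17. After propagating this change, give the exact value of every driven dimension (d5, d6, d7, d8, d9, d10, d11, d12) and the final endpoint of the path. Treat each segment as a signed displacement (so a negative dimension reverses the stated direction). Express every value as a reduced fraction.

Apply edit: d1 := 17
  d5 = d3 + d1 = 20
  d6 = d2*5 = 10
  d7 = d5/2 + d2/2 - d3*2 = 5
  d8 = d2 - d5*4 + d7*3 = -63
  d9 = d8*3 + d1 = -172
  d10 = d6 + d3 = 13
  d11 = 5 - d8 + d9 = -104
  d12 = d10 + d4 - d7 = 17
Walk from origin (0, 0):
  seg 1: left by d7 = 5 → (-5, 0)
  seg 2: up by d3 = 3 → (-5, 3)
  seg 3: up by d5 = 20 → (-5, 23)
  seg 4: up by d12 = 17 → (-5, 40)
  seg 5: down by d7 = 5 → (-5, 35)
  seg 6: right by d1 = 17 → (12, 35)
  seg 7: right by d5 = 20 → (32, 35)
  seg 8: right by d9 = -172 → (-140, 35)
  seg 9: right by d11 = -104 → (-244, 35)

d5 = 20
d6 = 10
d7 = 5
d8 = -63
d9 = -172
d10 = 13
d11 = -104
d12 = 17
endpoint = (-244, 35)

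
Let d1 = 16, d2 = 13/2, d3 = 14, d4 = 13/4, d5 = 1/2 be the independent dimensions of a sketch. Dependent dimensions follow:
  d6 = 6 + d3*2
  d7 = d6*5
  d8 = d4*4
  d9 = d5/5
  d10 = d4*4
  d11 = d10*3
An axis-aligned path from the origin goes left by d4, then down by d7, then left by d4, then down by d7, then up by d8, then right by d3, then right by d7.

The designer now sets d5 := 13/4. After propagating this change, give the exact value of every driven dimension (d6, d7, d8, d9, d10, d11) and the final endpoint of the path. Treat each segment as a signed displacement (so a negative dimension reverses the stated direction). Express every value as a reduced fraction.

d6 = 34
d7 = 170
d8 = 13
d9 = 13/20
d10 = 13
d11 = 39
endpoint = (355/2, -327)

Apply edit: d5 := 13/4
  d6 = 6 + d3*2 = 34
  d7 = d6*5 = 170
  d8 = d4*4 = 13
  d9 = d5/5 = 13/20
  d10 = d4*4 = 13
  d11 = d10*3 = 39
Walk from origin (0, 0):
  seg 1: left by d4 = 13/4 → (-13/4, 0)
  seg 2: down by d7 = 170 → (-13/4, -170)
  seg 3: left by d4 = 13/4 → (-13/2, -170)
  seg 4: down by d7 = 170 → (-13/2, -340)
  seg 5: up by d8 = 13 → (-13/2, -327)
  seg 6: right by d3 = 14 → (15/2, -327)
  seg 7: right by d7 = 170 → (355/2, -327)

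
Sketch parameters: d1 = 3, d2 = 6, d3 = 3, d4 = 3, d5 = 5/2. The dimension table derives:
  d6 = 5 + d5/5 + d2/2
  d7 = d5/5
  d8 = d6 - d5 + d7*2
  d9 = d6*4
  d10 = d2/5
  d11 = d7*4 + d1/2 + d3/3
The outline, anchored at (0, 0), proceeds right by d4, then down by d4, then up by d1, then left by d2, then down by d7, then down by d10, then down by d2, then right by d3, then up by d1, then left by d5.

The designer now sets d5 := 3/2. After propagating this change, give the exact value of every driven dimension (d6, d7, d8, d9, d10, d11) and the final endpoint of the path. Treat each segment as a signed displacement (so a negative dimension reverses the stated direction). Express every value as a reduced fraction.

d6 = 83/10
d7 = 3/10
d8 = 37/5
d9 = 166/5
d10 = 6/5
d11 = 37/10
endpoint = (-3/2, -9/2)

Apply edit: d5 := 3/2
  d6 = 5 + d5/5 + d2/2 = 83/10
  d7 = d5/5 = 3/10
  d8 = d6 - d5 + d7*2 = 37/5
  d9 = d6*4 = 166/5
  d10 = d2/5 = 6/5
  d11 = d7*4 + d1/2 + d3/3 = 37/10
Walk from origin (0, 0):
  seg 1: right by d4 = 3 → (3, 0)
  seg 2: down by d4 = 3 → (3, -3)
  seg 3: up by d1 = 3 → (3, 0)
  seg 4: left by d2 = 6 → (-3, 0)
  seg 5: down by d7 = 3/10 → (-3, -3/10)
  seg 6: down by d10 = 6/5 → (-3, -3/2)
  seg 7: down by d2 = 6 → (-3, -15/2)
  seg 8: right by d3 = 3 → (0, -15/2)
  seg 9: up by d1 = 3 → (0, -9/2)
  seg 10: left by d5 = 3/2 → (-3/2, -9/2)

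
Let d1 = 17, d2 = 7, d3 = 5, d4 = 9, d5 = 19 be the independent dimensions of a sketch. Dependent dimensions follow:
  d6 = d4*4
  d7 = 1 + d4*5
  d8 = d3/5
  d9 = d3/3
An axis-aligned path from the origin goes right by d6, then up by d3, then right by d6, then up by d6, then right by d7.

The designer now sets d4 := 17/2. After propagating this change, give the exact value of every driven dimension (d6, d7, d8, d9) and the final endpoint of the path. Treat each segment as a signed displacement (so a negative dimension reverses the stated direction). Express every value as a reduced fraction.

Apply edit: d4 := 17/2
  d6 = d4*4 = 34
  d7 = 1 + d4*5 = 87/2
  d8 = d3/5 = 1
  d9 = d3/3 = 5/3
Walk from origin (0, 0):
  seg 1: right by d6 = 34 → (34, 0)
  seg 2: up by d3 = 5 → (34, 5)
  seg 3: right by d6 = 34 → (68, 5)
  seg 4: up by d6 = 34 → (68, 39)
  seg 5: right by d7 = 87/2 → (223/2, 39)

d6 = 34
d7 = 87/2
d8 = 1
d9 = 5/3
endpoint = (223/2, 39)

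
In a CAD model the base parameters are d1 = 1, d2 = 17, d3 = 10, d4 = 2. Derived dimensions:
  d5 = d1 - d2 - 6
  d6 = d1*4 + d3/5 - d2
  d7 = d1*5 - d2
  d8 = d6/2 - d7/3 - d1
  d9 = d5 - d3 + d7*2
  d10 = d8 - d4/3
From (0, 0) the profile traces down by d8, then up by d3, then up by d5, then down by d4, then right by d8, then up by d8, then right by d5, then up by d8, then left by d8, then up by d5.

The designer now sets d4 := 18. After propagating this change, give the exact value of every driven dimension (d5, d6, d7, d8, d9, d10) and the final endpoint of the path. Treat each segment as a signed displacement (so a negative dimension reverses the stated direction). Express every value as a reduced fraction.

d5 = -22
d6 = -11
d7 = -12
d8 = -5/2
d9 = -56
d10 = -17/2
endpoint = (-22, -109/2)

Apply edit: d4 := 18
  d5 = d1 - d2 - 6 = -22
  d6 = d1*4 + d3/5 - d2 = -11
  d7 = d1*5 - d2 = -12
  d8 = d6/2 - d7/3 - d1 = -5/2
  d9 = d5 - d3 + d7*2 = -56
  d10 = d8 - d4/3 = -17/2
Walk from origin (0, 0):
  seg 1: down by d8 = -5/2 → (0, 5/2)
  seg 2: up by d3 = 10 → (0, 25/2)
  seg 3: up by d5 = -22 → (0, -19/2)
  seg 4: down by d4 = 18 → (0, -55/2)
  seg 5: right by d8 = -5/2 → (-5/2, -55/2)
  seg 6: up by d8 = -5/2 → (-5/2, -30)
  seg 7: right by d5 = -22 → (-49/2, -30)
  seg 8: up by d8 = -5/2 → (-49/2, -65/2)
  seg 9: left by d8 = -5/2 → (-22, -65/2)
  seg 10: up by d5 = -22 → (-22, -109/2)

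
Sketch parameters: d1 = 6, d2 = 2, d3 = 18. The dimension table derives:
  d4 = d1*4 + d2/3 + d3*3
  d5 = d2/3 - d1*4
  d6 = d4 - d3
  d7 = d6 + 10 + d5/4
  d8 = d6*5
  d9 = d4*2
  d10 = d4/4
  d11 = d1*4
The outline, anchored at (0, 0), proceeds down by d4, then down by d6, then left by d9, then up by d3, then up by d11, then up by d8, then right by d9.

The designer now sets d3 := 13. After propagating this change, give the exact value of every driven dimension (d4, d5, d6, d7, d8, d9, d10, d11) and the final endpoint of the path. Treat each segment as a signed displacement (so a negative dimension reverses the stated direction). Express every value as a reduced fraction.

Apply edit: d3 := 13
  d4 = d1*4 + d2/3 + d3*3 = 191/3
  d5 = d2/3 - d1*4 = -70/3
  d6 = d4 - d3 = 152/3
  d7 = d6 + 10 + d5/4 = 329/6
  d8 = d6*5 = 760/3
  d9 = d4*2 = 382/3
  d10 = d4/4 = 191/12
  d11 = d1*4 = 24
Walk from origin (0, 0):
  seg 1: down by d4 = 191/3 → (0, -191/3)
  seg 2: down by d6 = 152/3 → (0, -343/3)
  seg 3: left by d9 = 382/3 → (-382/3, -343/3)
  seg 4: up by d3 = 13 → (-382/3, -304/3)
  seg 5: up by d11 = 24 → (-382/3, -232/3)
  seg 6: up by d8 = 760/3 → (-382/3, 176)
  seg 7: right by d9 = 382/3 → (0, 176)

d4 = 191/3
d5 = -70/3
d6 = 152/3
d7 = 329/6
d8 = 760/3
d9 = 382/3
d10 = 191/12
d11 = 24
endpoint = (0, 176)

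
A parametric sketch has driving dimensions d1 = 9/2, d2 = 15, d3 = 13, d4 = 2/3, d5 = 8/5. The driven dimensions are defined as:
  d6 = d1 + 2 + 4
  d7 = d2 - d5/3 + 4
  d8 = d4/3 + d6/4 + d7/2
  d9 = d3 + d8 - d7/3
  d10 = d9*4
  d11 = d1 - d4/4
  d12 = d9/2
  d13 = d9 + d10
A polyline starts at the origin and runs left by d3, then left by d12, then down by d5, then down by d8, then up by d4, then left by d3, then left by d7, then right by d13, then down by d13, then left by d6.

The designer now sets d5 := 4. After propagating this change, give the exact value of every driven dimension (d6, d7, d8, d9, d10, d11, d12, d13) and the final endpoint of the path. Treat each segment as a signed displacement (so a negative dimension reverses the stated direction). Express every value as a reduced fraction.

d6 = 21/2
d7 = 53/3
d8 = 841/72
d9 = 451/24
d10 = 451/6
d11 = 13/3
d12 = 451/48
d13 = 2255/24
endpoint = (1459/48, -3923/36)

Apply edit: d5 := 4
  d6 = d1 + 2 + 4 = 21/2
  d7 = d2 - d5/3 + 4 = 53/3
  d8 = d4/3 + d6/4 + d7/2 = 841/72
  d9 = d3 + d8 - d7/3 = 451/24
  d10 = d9*4 = 451/6
  d11 = d1 - d4/4 = 13/3
  d12 = d9/2 = 451/48
  d13 = d9 + d10 = 2255/24
Walk from origin (0, 0):
  seg 1: left by d3 = 13 → (-13, 0)
  seg 2: left by d12 = 451/48 → (-1075/48, 0)
  seg 3: down by d5 = 4 → (-1075/48, -4)
  seg 4: down by d8 = 841/72 → (-1075/48, -1129/72)
  seg 5: up by d4 = 2/3 → (-1075/48, -1081/72)
  seg 6: left by d3 = 13 → (-1699/48, -1081/72)
  seg 7: left by d7 = 53/3 → (-849/16, -1081/72)
  seg 8: right by d13 = 2255/24 → (1963/48, -1081/72)
  seg 9: down by d13 = 2255/24 → (1963/48, -3923/36)
  seg 10: left by d6 = 21/2 → (1459/48, -3923/36)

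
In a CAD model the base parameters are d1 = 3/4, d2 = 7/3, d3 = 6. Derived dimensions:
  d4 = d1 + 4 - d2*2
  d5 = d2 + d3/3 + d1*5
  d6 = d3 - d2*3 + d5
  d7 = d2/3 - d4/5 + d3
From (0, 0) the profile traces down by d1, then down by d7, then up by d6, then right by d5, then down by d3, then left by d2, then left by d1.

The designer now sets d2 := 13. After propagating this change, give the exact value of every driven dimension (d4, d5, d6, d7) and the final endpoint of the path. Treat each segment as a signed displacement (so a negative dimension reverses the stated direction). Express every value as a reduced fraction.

Apply edit: d2 := 13
  d4 = d1 + 4 - d2*2 = -85/4
  d5 = d2 + d3/3 + d1*5 = 75/4
  d6 = d3 - d2*3 + d5 = -57/4
  d7 = d2/3 - d4/5 + d3 = 175/12
Walk from origin (0, 0):
  seg 1: down by d1 = 3/4 → (0, -3/4)
  seg 2: down by d7 = 175/12 → (0, -46/3)
  seg 3: up by d6 = -57/4 → (0, -355/12)
  seg 4: right by d5 = 75/4 → (75/4, -355/12)
  seg 5: down by d3 = 6 → (75/4, -427/12)
  seg 6: left by d2 = 13 → (23/4, -427/12)
  seg 7: left by d1 = 3/4 → (5, -427/12)

d4 = -85/4
d5 = 75/4
d6 = -57/4
d7 = 175/12
endpoint = (5, -427/12)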